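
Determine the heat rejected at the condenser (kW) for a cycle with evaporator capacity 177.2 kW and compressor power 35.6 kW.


Q_cond = Q_evap + W
Q_cond = 177.2 + 35.6
Q_cond = 212.8 kW

212.8


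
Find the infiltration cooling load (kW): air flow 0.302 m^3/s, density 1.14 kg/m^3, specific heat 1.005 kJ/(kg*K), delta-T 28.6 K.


Q = V_dot * rho * cp * dT
Q = 0.302 * 1.14 * 1.005 * 28.6
Q = 9.896 kW

9.896


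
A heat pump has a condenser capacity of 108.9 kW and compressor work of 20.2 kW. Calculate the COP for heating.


COP_hp = Q_cond / W
COP_hp = 108.9 / 20.2
COP_hp = 5.391

5.391


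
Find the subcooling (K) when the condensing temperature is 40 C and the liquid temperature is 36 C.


Subcooling = T_cond - T_liquid
Subcooling = 40 - 36
Subcooling = 4 K

4


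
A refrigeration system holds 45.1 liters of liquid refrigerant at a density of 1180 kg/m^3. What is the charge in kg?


Charge = V * rho / 1000
Charge = 45.1 * 1180 / 1000
Charge = 53.22 kg

53.22


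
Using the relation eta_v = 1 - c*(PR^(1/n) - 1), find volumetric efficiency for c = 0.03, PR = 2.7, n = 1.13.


PR^(1/n) = 2.7^(1/1.13) = 2.40845116
eta_v = 1 - 0.03 * (2.40845116 - 1)
eta_v = 0.9577

0.9577


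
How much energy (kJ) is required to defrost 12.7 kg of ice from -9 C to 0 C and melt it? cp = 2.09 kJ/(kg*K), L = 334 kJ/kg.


Sensible heat = cp * dT = 2.09 * 9 = 18.81 kJ/kg
Total per kg = 18.81 + 334 = 352.81 kJ/kg
Q = m * total = 12.7 * 352.81
Q = 4480.7 kJ

4480.7


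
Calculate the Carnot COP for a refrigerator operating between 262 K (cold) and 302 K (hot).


dT = 302 - 262 = 40 K
COP_carnot = T_cold / dT = 262 / 40
COP_carnot = 6.55

6.55


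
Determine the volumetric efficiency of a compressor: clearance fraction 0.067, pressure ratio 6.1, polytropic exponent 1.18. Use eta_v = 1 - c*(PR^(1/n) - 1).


PR^(1/n) = 6.1^(1/1.18) = 4.62949648
eta_v = 1 - 0.067 * (4.62949648 - 1)
eta_v = 0.7568

0.7568


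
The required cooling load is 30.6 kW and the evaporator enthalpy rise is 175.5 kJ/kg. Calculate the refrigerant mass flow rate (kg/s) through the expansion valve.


m_dot = Q / dh
m_dot = 30.6 / 175.5
m_dot = 0.1744 kg/s

0.1744


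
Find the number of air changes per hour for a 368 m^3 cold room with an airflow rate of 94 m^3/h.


ACH = flow / volume
ACH = 94 / 368
ACH = 0.255

0.255


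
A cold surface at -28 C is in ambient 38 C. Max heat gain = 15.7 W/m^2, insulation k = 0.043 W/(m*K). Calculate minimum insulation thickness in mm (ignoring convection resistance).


dT = 38 - (-28) = 66 K
thickness = k * dT / q_max * 1000
thickness = 0.043 * 66 / 15.7 * 1000
thickness = 180.8 mm

180.8


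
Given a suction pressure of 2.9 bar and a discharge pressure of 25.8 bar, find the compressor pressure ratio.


PR = P_high / P_low
PR = 25.8 / 2.9
PR = 8.897

8.897


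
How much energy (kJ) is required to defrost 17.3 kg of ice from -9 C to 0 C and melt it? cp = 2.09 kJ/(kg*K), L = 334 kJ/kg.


Sensible heat = cp * dT = 2.09 * 9 = 18.81 kJ/kg
Total per kg = 18.81 + 334 = 352.81 kJ/kg
Q = m * total = 17.3 * 352.81
Q = 6103.6 kJ

6103.6


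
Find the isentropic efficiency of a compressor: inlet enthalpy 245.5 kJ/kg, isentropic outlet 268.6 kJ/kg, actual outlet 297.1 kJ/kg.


dh_ideal = 268.6 - 245.5 = 23.1 kJ/kg
dh_actual = 297.1 - 245.5 = 51.6 kJ/kg
eta_s = dh_ideal / dh_actual = 23.1 / 51.6
eta_s = 0.4477

0.4477


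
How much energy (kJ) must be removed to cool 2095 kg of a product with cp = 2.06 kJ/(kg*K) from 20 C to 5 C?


dT = 20 - (5) = 15 K
Q = m * cp * dT = 2095 * 2.06 * 15
Q = 64736 kJ

64736


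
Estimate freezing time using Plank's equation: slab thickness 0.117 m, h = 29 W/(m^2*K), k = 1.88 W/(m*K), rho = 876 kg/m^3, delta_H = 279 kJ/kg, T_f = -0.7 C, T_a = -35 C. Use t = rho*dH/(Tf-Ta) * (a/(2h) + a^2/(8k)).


dT = -0.7 - (-35) = 34.3 K
term1 = a/(2h) = 0.117/(2*29) = 0.002017241379
term2 = a^2/(8k) = 0.117^2/(8*1.88) = 0.0009101728723
t = rho*dH*1000/dT * (term1 + term2)
t = 876*279*1000/34.3 * (0.002017241379 + 0.0009101728723)
t = 20859 s

20859


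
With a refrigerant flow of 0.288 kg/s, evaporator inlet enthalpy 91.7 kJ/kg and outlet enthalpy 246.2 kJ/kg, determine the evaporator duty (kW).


dh = 246.2 - 91.7 = 154.5 kJ/kg
Q_evap = m_dot * dh = 0.288 * 154.5
Q_evap = 44.5 kW

44.5


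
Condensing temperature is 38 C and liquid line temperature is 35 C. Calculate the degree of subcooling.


Subcooling = T_cond - T_liquid
Subcooling = 38 - 35
Subcooling = 3 K

3


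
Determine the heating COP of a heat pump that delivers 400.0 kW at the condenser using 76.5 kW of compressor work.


COP_hp = Q_cond / W
COP_hp = 400.0 / 76.5
COP_hp = 5.229

5.229


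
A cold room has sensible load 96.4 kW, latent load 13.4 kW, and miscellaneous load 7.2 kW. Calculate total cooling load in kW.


Q_total = Q_s + Q_l + Q_misc
Q_total = 96.4 + 13.4 + 7.2
Q_total = 117.0 kW

117.0


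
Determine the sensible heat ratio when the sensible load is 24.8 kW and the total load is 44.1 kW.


SHR = Q_sensible / Q_total
SHR = 24.8 / 44.1
SHR = 0.562

0.562


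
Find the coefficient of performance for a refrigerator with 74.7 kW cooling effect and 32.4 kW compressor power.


COP = Q_evap / W
COP = 74.7 / 32.4
COP = 2.306

2.306


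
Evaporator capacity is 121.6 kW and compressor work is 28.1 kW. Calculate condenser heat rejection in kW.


Q_cond = Q_evap + W
Q_cond = 121.6 + 28.1
Q_cond = 149.7 kW

149.7


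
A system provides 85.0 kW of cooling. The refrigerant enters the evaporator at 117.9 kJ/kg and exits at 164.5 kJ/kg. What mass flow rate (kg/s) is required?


dh = 164.5 - 117.9 = 46.6 kJ/kg
m_dot = Q / dh = 85.0 / 46.6 = 1.824 kg/s

1.824


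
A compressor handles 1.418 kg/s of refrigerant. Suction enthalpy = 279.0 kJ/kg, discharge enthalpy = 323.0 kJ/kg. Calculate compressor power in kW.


dh = 323.0 - 279.0 = 44.0 kJ/kg
W = m_dot * dh = 1.418 * 44.0 = 62.39 kW

62.39


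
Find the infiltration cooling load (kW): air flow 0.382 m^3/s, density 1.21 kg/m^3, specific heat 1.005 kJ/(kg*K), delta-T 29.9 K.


Q = V_dot * rho * cp * dT
Q = 0.382 * 1.21 * 1.005 * 29.9
Q = 13.889 kW

13.889


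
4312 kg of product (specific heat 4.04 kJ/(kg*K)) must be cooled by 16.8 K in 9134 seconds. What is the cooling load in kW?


Q = m * cp * dT / t
Q = 4312 * 4.04 * 16.8 / 9134
Q = 32.041 kW

32.041


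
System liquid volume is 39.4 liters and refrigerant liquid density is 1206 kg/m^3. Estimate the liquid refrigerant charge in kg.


Charge = V * rho / 1000
Charge = 39.4 * 1206 / 1000
Charge = 47.52 kg

47.52


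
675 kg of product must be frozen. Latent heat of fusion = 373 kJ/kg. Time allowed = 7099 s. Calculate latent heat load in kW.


Q_lat = m * h_fg / t
Q_lat = 675 * 373 / 7099
Q_lat = 35.47 kW

35.47


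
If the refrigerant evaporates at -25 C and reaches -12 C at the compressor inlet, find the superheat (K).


Superheat = T_suction - T_evap
Superheat = -12 - (-25)
Superheat = 13 K

13


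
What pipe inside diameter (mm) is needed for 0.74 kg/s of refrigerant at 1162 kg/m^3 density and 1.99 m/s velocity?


A = m_dot / (rho * v) = 0.74 / (1162 * 1.99) = 0.0003200166063 m^2
d = sqrt(4*A/pi) * 1000
d = 20.2 mm

20.2


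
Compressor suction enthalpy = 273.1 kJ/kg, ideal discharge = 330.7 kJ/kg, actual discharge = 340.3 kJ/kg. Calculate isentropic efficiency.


dh_ideal = 330.7 - 273.1 = 57.6 kJ/kg
dh_actual = 340.3 - 273.1 = 67.2 kJ/kg
eta_s = dh_ideal / dh_actual = 57.6 / 67.2
eta_s = 0.8571

0.8571


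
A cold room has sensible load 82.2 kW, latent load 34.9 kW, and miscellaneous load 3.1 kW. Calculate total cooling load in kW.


Q_total = Q_s + Q_l + Q_misc
Q_total = 82.2 + 34.9 + 3.1
Q_total = 120.2 kW

120.2


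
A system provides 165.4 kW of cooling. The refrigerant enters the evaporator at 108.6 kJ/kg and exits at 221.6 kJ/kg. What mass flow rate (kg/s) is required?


dh = 221.6 - 108.6 = 113.0 kJ/kg
m_dot = Q / dh = 165.4 / 113.0 = 1.4637 kg/s

1.4637


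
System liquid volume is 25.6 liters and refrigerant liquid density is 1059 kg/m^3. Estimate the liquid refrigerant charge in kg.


Charge = V * rho / 1000
Charge = 25.6 * 1059 / 1000
Charge = 27.11 kg

27.11


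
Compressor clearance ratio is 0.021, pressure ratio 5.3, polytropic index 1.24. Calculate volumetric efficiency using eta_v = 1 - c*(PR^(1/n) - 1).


PR^(1/n) = 5.3^(1/1.24) = 3.83789813
eta_v = 1 - 0.021 * (3.83789813 - 1)
eta_v = 0.9404

0.9404


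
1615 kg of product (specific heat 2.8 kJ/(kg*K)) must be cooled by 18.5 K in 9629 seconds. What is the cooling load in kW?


Q = m * cp * dT / t
Q = 1615 * 2.8 * 18.5 / 9629
Q = 8.688 kW

8.688


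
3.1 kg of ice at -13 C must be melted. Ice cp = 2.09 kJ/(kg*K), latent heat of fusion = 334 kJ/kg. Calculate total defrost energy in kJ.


Sensible heat = cp * dT = 2.09 * 13 = 27.17 kJ/kg
Total per kg = 27.17 + 334 = 361.17 kJ/kg
Q = m * total = 3.1 * 361.17
Q = 1119.6 kJ

1119.6


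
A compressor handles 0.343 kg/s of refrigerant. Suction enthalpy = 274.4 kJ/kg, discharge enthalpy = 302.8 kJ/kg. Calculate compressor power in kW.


dh = 302.8 - 274.4 = 28.4 kJ/kg
W = m_dot * dh = 0.343 * 28.4 = 9.74 kW

9.74


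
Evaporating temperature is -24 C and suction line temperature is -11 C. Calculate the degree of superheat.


Superheat = T_suction - T_evap
Superheat = -11 - (-24)
Superheat = 13 K

13


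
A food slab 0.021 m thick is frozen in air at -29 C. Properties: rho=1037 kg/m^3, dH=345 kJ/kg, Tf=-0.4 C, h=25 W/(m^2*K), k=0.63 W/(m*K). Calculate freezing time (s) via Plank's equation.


dT = -0.4 - (-29) = 28.6 K
term1 = a/(2h) = 0.021/(2*25) = 0.00042
term2 = a^2/(8k) = 0.021^2/(8*0.63) = 0.0000875
t = rho*dH*1000/dT * (term1 + term2)
t = 1037*345*1000/28.6 * (0.00042 + 0.0000875)
t = 6348 s

6348


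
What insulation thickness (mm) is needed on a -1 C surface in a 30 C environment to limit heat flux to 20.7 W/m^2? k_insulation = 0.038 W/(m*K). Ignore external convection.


dT = 30 - (-1) = 31 K
thickness = k * dT / q_max * 1000
thickness = 0.038 * 31 / 20.7 * 1000
thickness = 56.9 mm

56.9


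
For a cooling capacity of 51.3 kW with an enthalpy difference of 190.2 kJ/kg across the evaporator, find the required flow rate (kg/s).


m_dot = Q / dh
m_dot = 51.3 / 190.2
m_dot = 0.2697 kg/s

0.2697


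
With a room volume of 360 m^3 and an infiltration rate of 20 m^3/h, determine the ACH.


ACH = flow / volume
ACH = 20 / 360
ACH = 0.056

0.056


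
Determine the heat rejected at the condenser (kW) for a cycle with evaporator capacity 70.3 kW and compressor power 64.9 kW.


Q_cond = Q_evap + W
Q_cond = 70.3 + 64.9
Q_cond = 135.2 kW

135.2


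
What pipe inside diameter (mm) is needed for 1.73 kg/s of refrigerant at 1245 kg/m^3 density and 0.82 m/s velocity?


A = m_dot / (rho * v) = 1.73 / (1245 * 0.82) = 0.001694583211 m^2
d = sqrt(4*A/pi) * 1000
d = 46.5 mm

46.5


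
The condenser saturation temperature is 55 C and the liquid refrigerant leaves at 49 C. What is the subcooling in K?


Subcooling = T_cond - T_liquid
Subcooling = 55 - 49
Subcooling = 6 K

6


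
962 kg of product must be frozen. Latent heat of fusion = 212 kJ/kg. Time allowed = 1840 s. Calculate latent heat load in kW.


Q_lat = m * h_fg / t
Q_lat = 962 * 212 / 1840
Q_lat = 110.84 kW

110.84


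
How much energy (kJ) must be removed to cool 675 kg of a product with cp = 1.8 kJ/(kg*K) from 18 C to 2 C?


dT = 18 - (2) = 16 K
Q = m * cp * dT = 675 * 1.8 * 16
Q = 19440 kJ

19440


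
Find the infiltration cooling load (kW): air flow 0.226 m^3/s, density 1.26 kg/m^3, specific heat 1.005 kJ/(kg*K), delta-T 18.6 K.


Q = V_dot * rho * cp * dT
Q = 0.226 * 1.26 * 1.005 * 18.6
Q = 5.323 kW

5.323


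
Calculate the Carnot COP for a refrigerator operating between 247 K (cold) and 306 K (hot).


dT = 306 - 247 = 59 K
COP_carnot = T_cold / dT = 247 / 59
COP_carnot = 4.186

4.186


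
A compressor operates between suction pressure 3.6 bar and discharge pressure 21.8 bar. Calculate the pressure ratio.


PR = P_high / P_low
PR = 21.8 / 3.6
PR = 6.056

6.056


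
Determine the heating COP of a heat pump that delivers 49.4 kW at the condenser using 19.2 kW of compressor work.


COP_hp = Q_cond / W
COP_hp = 49.4 / 19.2
COP_hp = 2.573

2.573


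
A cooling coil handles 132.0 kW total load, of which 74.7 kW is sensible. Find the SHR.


SHR = Q_sensible / Q_total
SHR = 74.7 / 132.0
SHR = 0.566

0.566


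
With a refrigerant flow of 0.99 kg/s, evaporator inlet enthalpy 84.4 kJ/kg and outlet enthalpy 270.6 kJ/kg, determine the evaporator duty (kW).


dh = 270.6 - 84.4 = 186.2 kJ/kg
Q_evap = m_dot * dh = 0.99 * 186.2
Q_evap = 184.34 kW

184.34


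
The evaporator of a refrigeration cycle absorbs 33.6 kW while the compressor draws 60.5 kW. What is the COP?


COP = Q_evap / W
COP = 33.6 / 60.5
COP = 0.555

0.555


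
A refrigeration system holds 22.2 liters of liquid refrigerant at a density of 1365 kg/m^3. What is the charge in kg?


Charge = V * rho / 1000
Charge = 22.2 * 1365 / 1000
Charge = 30.3 kg

30.3


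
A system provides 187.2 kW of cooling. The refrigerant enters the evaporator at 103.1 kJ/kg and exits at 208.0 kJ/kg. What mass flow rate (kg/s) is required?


dh = 208.0 - 103.1 = 104.9 kJ/kg
m_dot = Q / dh = 187.2 / 104.9 = 1.7846 kg/s

1.7846


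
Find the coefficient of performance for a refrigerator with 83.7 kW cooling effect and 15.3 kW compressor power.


COP = Q_evap / W
COP = 83.7 / 15.3
COP = 5.471

5.471


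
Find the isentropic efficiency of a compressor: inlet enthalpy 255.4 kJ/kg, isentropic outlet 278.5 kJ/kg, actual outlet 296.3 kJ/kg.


dh_ideal = 278.5 - 255.4 = 23.1 kJ/kg
dh_actual = 296.3 - 255.4 = 40.9 kJ/kg
eta_s = dh_ideal / dh_actual = 23.1 / 40.9
eta_s = 0.5648

0.5648


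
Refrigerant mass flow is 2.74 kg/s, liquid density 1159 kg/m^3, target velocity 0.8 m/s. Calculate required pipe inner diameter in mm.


A = m_dot / (rho * v) = 2.74 / (1159 * 0.8) = 0.002955133736 m^2
d = sqrt(4*A/pi) * 1000
d = 61.3 mm

61.3


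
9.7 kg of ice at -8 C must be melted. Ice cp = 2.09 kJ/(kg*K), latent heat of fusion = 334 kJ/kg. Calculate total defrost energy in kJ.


Sensible heat = cp * dT = 2.09 * 8 = 16.72 kJ/kg
Total per kg = 16.72 + 334 = 350.72 kJ/kg
Q = m * total = 9.7 * 350.72
Q = 3402.0 kJ

3402.0


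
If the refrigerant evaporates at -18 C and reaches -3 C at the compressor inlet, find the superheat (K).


Superheat = T_suction - T_evap
Superheat = -3 - (-18)
Superheat = 15 K

15


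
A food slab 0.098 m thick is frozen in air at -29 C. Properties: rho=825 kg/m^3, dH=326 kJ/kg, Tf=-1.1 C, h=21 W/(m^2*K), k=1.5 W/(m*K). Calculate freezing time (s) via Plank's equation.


dT = -1.1 - (-29) = 27.9 K
term1 = a/(2h) = 0.098/(2*21) = 0.002333333333
term2 = a^2/(8k) = 0.098^2/(8*1.5) = 0.0008003333333
t = rho*dH*1000/dT * (term1 + term2)
t = 825*326*1000/27.9 * (0.002333333333 + 0.0008003333333)
t = 30208 s

30208


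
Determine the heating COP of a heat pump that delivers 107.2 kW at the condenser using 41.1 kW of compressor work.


COP_hp = Q_cond / W
COP_hp = 107.2 / 41.1
COP_hp = 2.608

2.608


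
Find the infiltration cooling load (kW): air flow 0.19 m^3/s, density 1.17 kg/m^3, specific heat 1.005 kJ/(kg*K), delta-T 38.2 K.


Q = V_dot * rho * cp * dT
Q = 0.19 * 1.17 * 1.005 * 38.2
Q = 8.534 kW

8.534


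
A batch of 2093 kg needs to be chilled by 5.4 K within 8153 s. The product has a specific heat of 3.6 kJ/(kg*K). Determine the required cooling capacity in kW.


Q = m * cp * dT / t
Q = 2093 * 3.6 * 5.4 / 8153
Q = 4.991 kW

4.991


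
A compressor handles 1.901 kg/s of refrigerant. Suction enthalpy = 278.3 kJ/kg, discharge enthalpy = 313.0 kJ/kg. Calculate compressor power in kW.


dh = 313.0 - 278.3 = 34.7 kJ/kg
W = m_dot * dh = 1.901 * 34.7 = 65.96 kW

65.96


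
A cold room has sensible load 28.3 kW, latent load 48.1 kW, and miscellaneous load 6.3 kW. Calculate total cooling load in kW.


Q_total = Q_s + Q_l + Q_misc
Q_total = 28.3 + 48.1 + 6.3
Q_total = 82.7 kW

82.7


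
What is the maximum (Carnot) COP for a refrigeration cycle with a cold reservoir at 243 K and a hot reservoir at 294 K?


dT = 294 - 243 = 51 K
COP_carnot = T_cold / dT = 243 / 51
COP_carnot = 4.765

4.765


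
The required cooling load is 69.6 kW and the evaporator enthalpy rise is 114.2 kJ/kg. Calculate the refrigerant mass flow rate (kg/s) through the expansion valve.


m_dot = Q / dh
m_dot = 69.6 / 114.2
m_dot = 0.6095 kg/s

0.6095


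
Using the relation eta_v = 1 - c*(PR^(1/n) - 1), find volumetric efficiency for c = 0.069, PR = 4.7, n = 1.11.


PR^(1/n) = 4.7^(1/1.11) = 4.03174973
eta_v = 1 - 0.069 * (4.03174973 - 1)
eta_v = 0.7908

0.7908


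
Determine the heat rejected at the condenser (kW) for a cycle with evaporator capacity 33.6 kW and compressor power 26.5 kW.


Q_cond = Q_evap + W
Q_cond = 33.6 + 26.5
Q_cond = 60.1 kW

60.1


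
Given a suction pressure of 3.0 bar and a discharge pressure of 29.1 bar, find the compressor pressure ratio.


PR = P_high / P_low
PR = 29.1 / 3.0
PR = 9.7

9.7


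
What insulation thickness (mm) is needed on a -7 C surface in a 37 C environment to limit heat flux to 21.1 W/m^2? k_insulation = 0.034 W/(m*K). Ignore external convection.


dT = 37 - (-7) = 44 K
thickness = k * dT / q_max * 1000
thickness = 0.034 * 44 / 21.1 * 1000
thickness = 70.9 mm

70.9


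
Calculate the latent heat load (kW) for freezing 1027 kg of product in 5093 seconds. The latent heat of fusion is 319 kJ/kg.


Q_lat = m * h_fg / t
Q_lat = 1027 * 319 / 5093
Q_lat = 64.33 kW

64.33


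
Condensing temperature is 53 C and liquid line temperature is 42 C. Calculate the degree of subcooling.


Subcooling = T_cond - T_liquid
Subcooling = 53 - 42
Subcooling = 11 K

11


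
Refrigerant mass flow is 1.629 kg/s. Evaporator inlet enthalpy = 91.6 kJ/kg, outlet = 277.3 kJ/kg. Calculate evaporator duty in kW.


dh = 277.3 - 91.6 = 185.7 kJ/kg
Q_evap = m_dot * dh = 1.629 * 185.7
Q_evap = 302.51 kW

302.51


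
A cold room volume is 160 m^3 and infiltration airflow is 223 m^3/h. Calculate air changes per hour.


ACH = flow / volume
ACH = 223 / 160
ACH = 1.394

1.394


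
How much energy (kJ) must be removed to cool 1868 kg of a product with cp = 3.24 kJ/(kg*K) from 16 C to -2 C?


dT = 16 - (-2) = 18 K
Q = m * cp * dT = 1868 * 3.24 * 18
Q = 108942 kJ

108942


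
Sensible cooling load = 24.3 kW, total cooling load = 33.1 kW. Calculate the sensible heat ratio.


SHR = Q_sensible / Q_total
SHR = 24.3 / 33.1
SHR = 0.734

0.734


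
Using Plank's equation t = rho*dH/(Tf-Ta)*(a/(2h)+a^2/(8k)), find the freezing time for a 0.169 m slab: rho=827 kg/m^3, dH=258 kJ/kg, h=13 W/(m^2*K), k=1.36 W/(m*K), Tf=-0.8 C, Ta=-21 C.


dT = -0.8 - (-21) = 20.2 K
term1 = a/(2h) = 0.169/(2*13) = 0.0065
term2 = a^2/(8k) = 0.169^2/(8*1.36) = 0.002625091912
t = rho*dH*1000/dT * (term1 + term2)
t = 827*258*1000/20.2 * (0.0065 + 0.002625091912)
t = 96385 s

96385


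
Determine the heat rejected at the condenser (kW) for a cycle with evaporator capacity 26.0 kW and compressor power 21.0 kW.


Q_cond = Q_evap + W
Q_cond = 26.0 + 21.0
Q_cond = 47.0 kW

47.0


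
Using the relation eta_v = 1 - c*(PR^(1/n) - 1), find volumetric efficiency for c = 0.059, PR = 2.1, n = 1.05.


PR^(1/n) = 2.1^(1/1.05) = 2.02710161
eta_v = 1 - 0.059 * (2.02710161 - 1)
eta_v = 0.9394

0.9394


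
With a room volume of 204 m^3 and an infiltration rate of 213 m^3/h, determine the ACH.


ACH = flow / volume
ACH = 213 / 204
ACH = 1.044

1.044


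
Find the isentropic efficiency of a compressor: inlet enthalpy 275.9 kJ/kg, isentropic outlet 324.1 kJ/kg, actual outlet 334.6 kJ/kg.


dh_ideal = 324.1 - 275.9 = 48.2 kJ/kg
dh_actual = 334.6 - 275.9 = 58.7 kJ/kg
eta_s = dh_ideal / dh_actual = 48.2 / 58.7
eta_s = 0.8211

0.8211


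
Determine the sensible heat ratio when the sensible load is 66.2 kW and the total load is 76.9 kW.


SHR = Q_sensible / Q_total
SHR = 66.2 / 76.9
SHR = 0.861

0.861


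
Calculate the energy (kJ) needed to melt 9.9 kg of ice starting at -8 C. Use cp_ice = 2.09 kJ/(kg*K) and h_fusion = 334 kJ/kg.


Sensible heat = cp * dT = 2.09 * 8 = 16.72 kJ/kg
Total per kg = 16.72 + 334 = 350.72 kJ/kg
Q = m * total = 9.9 * 350.72
Q = 3472.1 kJ

3472.1


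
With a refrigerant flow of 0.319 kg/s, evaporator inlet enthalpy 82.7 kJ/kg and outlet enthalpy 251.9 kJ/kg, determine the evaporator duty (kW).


dh = 251.9 - 82.7 = 169.2 kJ/kg
Q_evap = m_dot * dh = 0.319 * 169.2
Q_evap = 53.97 kW

53.97


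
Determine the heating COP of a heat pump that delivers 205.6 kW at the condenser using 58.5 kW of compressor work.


COP_hp = Q_cond / W
COP_hp = 205.6 / 58.5
COP_hp = 3.515

3.515


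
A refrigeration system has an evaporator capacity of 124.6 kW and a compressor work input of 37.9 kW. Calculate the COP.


COP = Q_evap / W
COP = 124.6 / 37.9
COP = 3.288

3.288


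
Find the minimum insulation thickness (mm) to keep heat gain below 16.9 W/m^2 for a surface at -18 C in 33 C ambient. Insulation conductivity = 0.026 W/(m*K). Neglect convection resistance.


dT = 33 - (-18) = 51 K
thickness = k * dT / q_max * 1000
thickness = 0.026 * 51 / 16.9 * 1000
thickness = 78.5 mm

78.5


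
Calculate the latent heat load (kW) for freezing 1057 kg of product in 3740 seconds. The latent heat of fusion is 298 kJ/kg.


Q_lat = m * h_fg / t
Q_lat = 1057 * 298 / 3740
Q_lat = 84.22 kW

84.22


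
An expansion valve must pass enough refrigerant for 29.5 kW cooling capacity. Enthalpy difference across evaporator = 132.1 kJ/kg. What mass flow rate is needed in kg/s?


m_dot = Q / dh
m_dot = 29.5 / 132.1
m_dot = 0.2233 kg/s

0.2233


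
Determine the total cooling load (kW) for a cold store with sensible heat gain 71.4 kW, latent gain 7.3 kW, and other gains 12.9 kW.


Q_total = Q_s + Q_l + Q_misc
Q_total = 71.4 + 7.3 + 12.9
Q_total = 91.6 kW

91.6


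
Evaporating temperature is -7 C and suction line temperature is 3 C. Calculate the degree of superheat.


Superheat = T_suction - T_evap
Superheat = 3 - (-7)
Superheat = 10 K

10


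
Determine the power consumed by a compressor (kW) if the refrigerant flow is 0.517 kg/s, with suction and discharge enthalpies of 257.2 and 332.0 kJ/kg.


dh = 332.0 - 257.2 = 74.8 kJ/kg
W = m_dot * dh = 0.517 * 74.8 = 38.67 kW

38.67


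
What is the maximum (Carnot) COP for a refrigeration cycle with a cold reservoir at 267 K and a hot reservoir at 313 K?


dT = 313 - 267 = 46 K
COP_carnot = T_cold / dT = 267 / 46
COP_carnot = 5.804

5.804


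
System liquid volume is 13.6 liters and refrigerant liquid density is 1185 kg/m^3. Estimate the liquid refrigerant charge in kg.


Charge = V * rho / 1000
Charge = 13.6 * 1185 / 1000
Charge = 16.12 kg

16.12


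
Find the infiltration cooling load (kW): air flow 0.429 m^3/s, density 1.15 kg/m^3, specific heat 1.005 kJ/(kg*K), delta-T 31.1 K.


Q = V_dot * rho * cp * dT
Q = 0.429 * 1.15 * 1.005 * 31.1
Q = 15.42 kW

15.42


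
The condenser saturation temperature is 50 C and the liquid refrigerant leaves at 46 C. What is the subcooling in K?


Subcooling = T_cond - T_liquid
Subcooling = 50 - 46
Subcooling = 4 K

4


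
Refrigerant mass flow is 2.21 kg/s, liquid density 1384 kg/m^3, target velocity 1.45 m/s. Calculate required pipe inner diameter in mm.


A = m_dot / (rho * v) = 2.21 / (1384 * 1.45) = 0.001101255731 m^2
d = sqrt(4*A/pi) * 1000
d = 37.4 mm

37.4


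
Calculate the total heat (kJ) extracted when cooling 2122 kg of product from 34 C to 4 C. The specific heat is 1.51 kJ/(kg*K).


dT = 34 - (4) = 30 K
Q = m * cp * dT = 2122 * 1.51 * 30
Q = 96127 kJ

96127


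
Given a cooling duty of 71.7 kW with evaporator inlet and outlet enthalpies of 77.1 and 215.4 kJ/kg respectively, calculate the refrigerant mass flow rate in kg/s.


dh = 215.4 - 77.1 = 138.3 kJ/kg
m_dot = Q / dh = 71.7 / 138.3 = 0.5184 kg/s

0.5184


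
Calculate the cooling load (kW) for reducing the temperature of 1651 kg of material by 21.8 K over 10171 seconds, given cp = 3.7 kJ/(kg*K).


Q = m * cp * dT / t
Q = 1651 * 3.7 * 21.8 / 10171
Q = 13.093 kW

13.093


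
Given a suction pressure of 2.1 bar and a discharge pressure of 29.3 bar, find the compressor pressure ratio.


PR = P_high / P_low
PR = 29.3 / 2.1
PR = 13.952

13.952


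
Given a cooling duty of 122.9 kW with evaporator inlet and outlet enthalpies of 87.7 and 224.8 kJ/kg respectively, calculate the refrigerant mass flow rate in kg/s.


dh = 224.8 - 87.7 = 137.1 kJ/kg
m_dot = Q / dh = 122.9 / 137.1 = 0.8964 kg/s

0.8964


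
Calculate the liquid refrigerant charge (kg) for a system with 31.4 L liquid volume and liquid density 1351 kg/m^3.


Charge = V * rho / 1000
Charge = 31.4 * 1351 / 1000
Charge = 42.42 kg

42.42


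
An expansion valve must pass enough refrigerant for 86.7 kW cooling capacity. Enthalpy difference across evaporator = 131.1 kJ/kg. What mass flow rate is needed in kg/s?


m_dot = Q / dh
m_dot = 86.7 / 131.1
m_dot = 0.6613 kg/s

0.6613


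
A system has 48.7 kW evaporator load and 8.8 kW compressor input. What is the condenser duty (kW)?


Q_cond = Q_evap + W
Q_cond = 48.7 + 8.8
Q_cond = 57.5 kW

57.5


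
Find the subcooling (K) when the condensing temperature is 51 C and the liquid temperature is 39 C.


Subcooling = T_cond - T_liquid
Subcooling = 51 - 39
Subcooling = 12 K

12


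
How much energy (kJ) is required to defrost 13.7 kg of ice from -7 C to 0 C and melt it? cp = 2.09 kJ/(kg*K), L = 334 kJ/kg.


Sensible heat = cp * dT = 2.09 * 7 = 14.63 kJ/kg
Total per kg = 14.63 + 334 = 348.63 kJ/kg
Q = m * total = 13.7 * 348.63
Q = 4776.2 kJ

4776.2


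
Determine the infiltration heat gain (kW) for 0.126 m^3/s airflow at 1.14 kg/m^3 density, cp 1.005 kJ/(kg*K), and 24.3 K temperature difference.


Q = V_dot * rho * cp * dT
Q = 0.126 * 1.14 * 1.005 * 24.3
Q = 3.508 kW

3.508


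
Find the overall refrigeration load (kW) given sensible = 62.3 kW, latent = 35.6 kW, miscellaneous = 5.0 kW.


Q_total = Q_s + Q_l + Q_misc
Q_total = 62.3 + 35.6 + 5.0
Q_total = 102.9 kW

102.9


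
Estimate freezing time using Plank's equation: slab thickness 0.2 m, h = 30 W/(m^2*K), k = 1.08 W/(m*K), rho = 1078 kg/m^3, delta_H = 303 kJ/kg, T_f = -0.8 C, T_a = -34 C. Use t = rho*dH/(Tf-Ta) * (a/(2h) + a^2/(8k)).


dT = -0.8 - (-34) = 33.2 K
term1 = a/(2h) = 0.2/(2*30) = 0.003333333333
term2 = a^2/(8k) = 0.2^2/(8*1.08) = 0.00462962963
t = rho*dH*1000/dT * (term1 + term2)
t = 1078*303*1000/33.2 * (0.003333333333 + 0.00462962963)
t = 78343 s

78343


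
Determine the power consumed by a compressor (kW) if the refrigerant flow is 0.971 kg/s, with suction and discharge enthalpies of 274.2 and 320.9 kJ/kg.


dh = 320.9 - 274.2 = 46.7 kJ/kg
W = m_dot * dh = 0.971 * 46.7 = 45.35 kW

45.35


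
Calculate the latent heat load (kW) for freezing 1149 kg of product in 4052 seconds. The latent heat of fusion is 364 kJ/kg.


Q_lat = m * h_fg / t
Q_lat = 1149 * 364 / 4052
Q_lat = 103.22 kW

103.22


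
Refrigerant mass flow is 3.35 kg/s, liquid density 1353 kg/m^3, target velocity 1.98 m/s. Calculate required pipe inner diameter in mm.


A = m_dot / (rho * v) = 3.35 / (1353 * 1.98) = 0.001250494599 m^2
d = sqrt(4*A/pi) * 1000
d = 39.9 mm

39.9


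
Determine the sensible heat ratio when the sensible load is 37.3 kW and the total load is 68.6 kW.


SHR = Q_sensible / Q_total
SHR = 37.3 / 68.6
SHR = 0.544

0.544


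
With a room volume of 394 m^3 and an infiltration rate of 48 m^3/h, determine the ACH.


ACH = flow / volume
ACH = 48 / 394
ACH = 0.122

0.122


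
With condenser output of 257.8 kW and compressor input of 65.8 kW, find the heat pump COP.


COP_hp = Q_cond / W
COP_hp = 257.8 / 65.8
COP_hp = 3.918

3.918


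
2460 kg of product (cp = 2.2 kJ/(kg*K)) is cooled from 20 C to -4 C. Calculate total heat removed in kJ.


dT = 20 - (-4) = 24 K
Q = m * cp * dT = 2460 * 2.2 * 24
Q = 129888 kJ

129888


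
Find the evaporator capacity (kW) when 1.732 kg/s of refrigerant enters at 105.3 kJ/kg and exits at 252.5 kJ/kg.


dh = 252.5 - 105.3 = 147.2 kJ/kg
Q_evap = m_dot * dh = 1.732 * 147.2
Q_evap = 254.95 kW

254.95


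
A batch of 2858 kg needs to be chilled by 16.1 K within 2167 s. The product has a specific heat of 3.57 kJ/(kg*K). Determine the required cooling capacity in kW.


Q = m * cp * dT / t
Q = 2858 * 3.57 * 16.1 / 2167
Q = 75.805 kW

75.805


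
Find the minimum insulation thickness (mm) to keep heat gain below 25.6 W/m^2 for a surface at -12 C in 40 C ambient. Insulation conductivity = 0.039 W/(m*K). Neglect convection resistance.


dT = 40 - (-12) = 52 K
thickness = k * dT / q_max * 1000
thickness = 0.039 * 52 / 25.6 * 1000
thickness = 79.2 mm

79.2


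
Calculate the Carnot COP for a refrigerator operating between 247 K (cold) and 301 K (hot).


dT = 301 - 247 = 54 K
COP_carnot = T_cold / dT = 247 / 54
COP_carnot = 4.574

4.574


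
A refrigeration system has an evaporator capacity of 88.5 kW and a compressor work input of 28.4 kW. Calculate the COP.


COP = Q_evap / W
COP = 88.5 / 28.4
COP = 3.116

3.116


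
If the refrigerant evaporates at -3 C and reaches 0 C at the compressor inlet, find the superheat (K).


Superheat = T_suction - T_evap
Superheat = 0 - (-3)
Superheat = 3 K

3


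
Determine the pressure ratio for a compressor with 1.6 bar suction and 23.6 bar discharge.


PR = P_high / P_low
PR = 23.6 / 1.6
PR = 14.75

14.75


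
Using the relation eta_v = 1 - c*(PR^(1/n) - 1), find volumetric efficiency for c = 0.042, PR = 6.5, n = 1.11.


PR^(1/n) = 6.5^(1/1.11) = 5.39951032
eta_v = 1 - 0.042 * (5.39951032 - 1)
eta_v = 0.8152

0.8152


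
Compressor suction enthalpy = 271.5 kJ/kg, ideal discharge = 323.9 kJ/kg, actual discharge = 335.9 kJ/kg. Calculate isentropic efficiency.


dh_ideal = 323.9 - 271.5 = 52.4 kJ/kg
dh_actual = 335.9 - 271.5 = 64.4 kJ/kg
eta_s = dh_ideal / dh_actual = 52.4 / 64.4
eta_s = 0.8137

0.8137


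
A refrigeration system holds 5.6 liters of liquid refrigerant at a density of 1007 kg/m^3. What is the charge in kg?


Charge = V * rho / 1000
Charge = 5.6 * 1007 / 1000
Charge = 5.64 kg

5.64


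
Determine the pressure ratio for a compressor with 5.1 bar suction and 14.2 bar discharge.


PR = P_high / P_low
PR = 14.2 / 5.1
PR = 2.784

2.784


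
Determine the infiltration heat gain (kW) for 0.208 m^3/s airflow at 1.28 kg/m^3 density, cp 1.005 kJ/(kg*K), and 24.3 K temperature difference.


Q = V_dot * rho * cp * dT
Q = 0.208 * 1.28 * 1.005 * 24.3
Q = 6.502 kW

6.502


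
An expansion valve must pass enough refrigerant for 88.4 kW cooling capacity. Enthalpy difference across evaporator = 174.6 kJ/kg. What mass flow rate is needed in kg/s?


m_dot = Q / dh
m_dot = 88.4 / 174.6
m_dot = 0.5063 kg/s

0.5063


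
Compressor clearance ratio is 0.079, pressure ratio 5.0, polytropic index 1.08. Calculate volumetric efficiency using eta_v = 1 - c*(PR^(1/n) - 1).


PR^(1/n) = 5.0^(1/1.08) = 4.43807307
eta_v = 1 - 0.079 * (4.43807307 - 1)
eta_v = 0.7284

0.7284


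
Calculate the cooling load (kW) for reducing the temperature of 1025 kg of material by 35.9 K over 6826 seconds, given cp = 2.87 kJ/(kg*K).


Q = m * cp * dT / t
Q = 1025 * 2.87 * 35.9 / 6826
Q = 15.472 kW

15.472


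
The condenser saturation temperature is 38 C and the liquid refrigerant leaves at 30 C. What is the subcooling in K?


Subcooling = T_cond - T_liquid
Subcooling = 38 - 30
Subcooling = 8 K

8


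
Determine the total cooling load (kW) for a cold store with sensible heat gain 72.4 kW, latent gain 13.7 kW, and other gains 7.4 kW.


Q_total = Q_s + Q_l + Q_misc
Q_total = 72.4 + 13.7 + 7.4
Q_total = 93.5 kW

93.5


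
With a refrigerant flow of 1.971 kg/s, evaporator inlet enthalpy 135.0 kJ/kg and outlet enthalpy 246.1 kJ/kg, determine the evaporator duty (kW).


dh = 246.1 - 135.0 = 111.1 kJ/kg
Q_evap = m_dot * dh = 1.971 * 111.1
Q_evap = 218.98 kW

218.98


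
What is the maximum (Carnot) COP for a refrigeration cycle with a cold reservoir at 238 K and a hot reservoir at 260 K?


dT = 260 - 238 = 22 K
COP_carnot = T_cold / dT = 238 / 22
COP_carnot = 10.818

10.818


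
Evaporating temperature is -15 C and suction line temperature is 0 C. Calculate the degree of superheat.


Superheat = T_suction - T_evap
Superheat = 0 - (-15)
Superheat = 15 K

15


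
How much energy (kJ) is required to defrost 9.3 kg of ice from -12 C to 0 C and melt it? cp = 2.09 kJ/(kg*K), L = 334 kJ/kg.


Sensible heat = cp * dT = 2.09 * 12 = 25.08 kJ/kg
Total per kg = 25.08 + 334 = 359.08 kJ/kg
Q = m * total = 9.3 * 359.08
Q = 3339.4 kJ

3339.4


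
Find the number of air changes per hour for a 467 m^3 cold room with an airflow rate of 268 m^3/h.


ACH = flow / volume
ACH = 268 / 467
ACH = 0.574

0.574


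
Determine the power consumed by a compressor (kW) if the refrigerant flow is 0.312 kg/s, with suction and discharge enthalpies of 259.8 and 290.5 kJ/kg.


dh = 290.5 - 259.8 = 30.7 kJ/kg
W = m_dot * dh = 0.312 * 30.7 = 9.58 kW

9.58


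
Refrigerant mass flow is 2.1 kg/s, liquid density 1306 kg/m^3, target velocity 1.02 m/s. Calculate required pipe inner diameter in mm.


A = m_dot / (rho * v) = 2.1 / (1306 * 1.02) = 0.001576434555 m^2
d = sqrt(4*A/pi) * 1000
d = 44.8 mm

44.8


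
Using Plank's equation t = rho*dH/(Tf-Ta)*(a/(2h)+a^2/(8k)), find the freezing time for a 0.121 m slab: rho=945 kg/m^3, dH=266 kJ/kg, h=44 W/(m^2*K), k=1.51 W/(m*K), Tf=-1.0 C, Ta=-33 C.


dT = -1.0 - (-33) = 32.0 K
term1 = a/(2h) = 0.121/(2*44) = 0.001375
term2 = a^2/(8k) = 0.121^2/(8*1.51) = 0.001212003311
t = rho*dH*1000/dT * (term1 + term2)
t = 945*266*1000/32.0 * (0.001375 + 0.001212003311)
t = 20322 s

20322


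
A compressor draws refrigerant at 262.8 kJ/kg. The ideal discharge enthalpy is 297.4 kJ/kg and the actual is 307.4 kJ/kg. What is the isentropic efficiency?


dh_ideal = 297.4 - 262.8 = 34.6 kJ/kg
dh_actual = 307.4 - 262.8 = 44.6 kJ/kg
eta_s = dh_ideal / dh_actual = 34.6 / 44.6
eta_s = 0.7758

0.7758


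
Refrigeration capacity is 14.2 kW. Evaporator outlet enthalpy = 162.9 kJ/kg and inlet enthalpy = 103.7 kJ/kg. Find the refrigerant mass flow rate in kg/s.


dh = 162.9 - 103.7 = 59.2 kJ/kg
m_dot = Q / dh = 14.2 / 59.2 = 0.2399 kg/s

0.2399


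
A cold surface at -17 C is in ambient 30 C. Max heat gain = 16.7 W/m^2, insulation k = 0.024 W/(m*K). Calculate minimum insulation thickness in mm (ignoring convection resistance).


dT = 30 - (-17) = 47 K
thickness = k * dT / q_max * 1000
thickness = 0.024 * 47 / 16.7 * 1000
thickness = 67.5 mm

67.5


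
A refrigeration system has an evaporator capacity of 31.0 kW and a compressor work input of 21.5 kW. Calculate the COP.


COP = Q_evap / W
COP = 31.0 / 21.5
COP = 1.442

1.442


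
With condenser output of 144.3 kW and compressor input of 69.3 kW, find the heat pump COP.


COP_hp = Q_cond / W
COP_hp = 144.3 / 69.3
COP_hp = 2.082

2.082


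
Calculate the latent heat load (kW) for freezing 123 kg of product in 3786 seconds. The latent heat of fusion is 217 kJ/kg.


Q_lat = m * h_fg / t
Q_lat = 123 * 217 / 3786
Q_lat = 7.05 kW

7.05


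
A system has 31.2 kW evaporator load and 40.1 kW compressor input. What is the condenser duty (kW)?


Q_cond = Q_evap + W
Q_cond = 31.2 + 40.1
Q_cond = 71.3 kW

71.3


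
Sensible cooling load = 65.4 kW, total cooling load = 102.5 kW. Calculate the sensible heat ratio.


SHR = Q_sensible / Q_total
SHR = 65.4 / 102.5
SHR = 0.638

0.638


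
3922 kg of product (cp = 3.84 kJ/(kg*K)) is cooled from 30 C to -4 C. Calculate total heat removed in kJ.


dT = 30 - (-4) = 34 K
Q = m * cp * dT = 3922 * 3.84 * 34
Q = 512056 kJ

512056


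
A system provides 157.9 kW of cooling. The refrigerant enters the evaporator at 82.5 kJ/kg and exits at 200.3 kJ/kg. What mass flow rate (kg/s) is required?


dh = 200.3 - 82.5 = 117.8 kJ/kg
m_dot = Q / dh = 157.9 / 117.8 = 1.3404 kg/s

1.3404


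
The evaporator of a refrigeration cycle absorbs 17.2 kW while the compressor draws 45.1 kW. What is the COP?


COP = Q_evap / W
COP = 17.2 / 45.1
COP = 0.381

0.381


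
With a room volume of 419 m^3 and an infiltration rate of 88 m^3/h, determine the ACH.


ACH = flow / volume
ACH = 88 / 419
ACH = 0.21

0.21


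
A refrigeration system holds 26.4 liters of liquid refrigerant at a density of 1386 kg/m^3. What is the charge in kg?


Charge = V * rho / 1000
Charge = 26.4 * 1386 / 1000
Charge = 36.59 kg

36.59


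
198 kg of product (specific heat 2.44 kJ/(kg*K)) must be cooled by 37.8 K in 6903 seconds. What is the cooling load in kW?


Q = m * cp * dT / t
Q = 198 * 2.44 * 37.8 / 6903
Q = 2.646 kW

2.646


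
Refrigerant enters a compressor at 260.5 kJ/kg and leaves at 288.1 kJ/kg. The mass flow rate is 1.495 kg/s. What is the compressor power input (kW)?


dh = 288.1 - 260.5 = 27.6 kJ/kg
W = m_dot * dh = 1.495 * 27.6 = 41.26 kW

41.26


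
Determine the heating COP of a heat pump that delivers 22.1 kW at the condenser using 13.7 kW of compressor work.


COP_hp = Q_cond / W
COP_hp = 22.1 / 13.7
COP_hp = 1.613

1.613


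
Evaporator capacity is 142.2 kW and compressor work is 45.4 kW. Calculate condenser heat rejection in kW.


Q_cond = Q_evap + W
Q_cond = 142.2 + 45.4
Q_cond = 187.6 kW

187.6


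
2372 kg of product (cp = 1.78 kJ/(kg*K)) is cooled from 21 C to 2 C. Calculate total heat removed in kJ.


dT = 21 - (2) = 19 K
Q = m * cp * dT = 2372 * 1.78 * 19
Q = 80221 kJ

80221


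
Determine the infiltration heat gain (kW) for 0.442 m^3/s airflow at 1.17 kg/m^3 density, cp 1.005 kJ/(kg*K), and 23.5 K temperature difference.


Q = V_dot * rho * cp * dT
Q = 0.442 * 1.17 * 1.005 * 23.5
Q = 12.214 kW

12.214


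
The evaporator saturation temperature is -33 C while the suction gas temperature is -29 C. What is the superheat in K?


Superheat = T_suction - T_evap
Superheat = -29 - (-33)
Superheat = 4 K

4


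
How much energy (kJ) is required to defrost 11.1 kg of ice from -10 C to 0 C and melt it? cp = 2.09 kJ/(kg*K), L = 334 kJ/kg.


Sensible heat = cp * dT = 2.09 * 10 = 20.9 kJ/kg
Total per kg = 20.9 + 334 = 354.9 kJ/kg
Q = m * total = 11.1 * 354.9
Q = 3939.4 kJ

3939.4


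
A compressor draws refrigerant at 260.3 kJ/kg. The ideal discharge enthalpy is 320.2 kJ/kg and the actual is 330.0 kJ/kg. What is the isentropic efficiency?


dh_ideal = 320.2 - 260.3 = 59.9 kJ/kg
dh_actual = 330.0 - 260.3 = 69.7 kJ/kg
eta_s = dh_ideal / dh_actual = 59.9 / 69.7
eta_s = 0.8594

0.8594


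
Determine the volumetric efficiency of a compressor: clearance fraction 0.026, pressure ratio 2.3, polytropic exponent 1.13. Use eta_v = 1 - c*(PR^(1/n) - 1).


PR^(1/n) = 2.3^(1/1.13) = 2.08984044
eta_v = 1 - 0.026 * (2.08984044 - 1)
eta_v = 0.9717

0.9717


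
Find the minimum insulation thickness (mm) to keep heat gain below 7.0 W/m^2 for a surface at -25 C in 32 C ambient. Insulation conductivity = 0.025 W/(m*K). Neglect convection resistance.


dT = 32 - (-25) = 57 K
thickness = k * dT / q_max * 1000
thickness = 0.025 * 57 / 7.0 * 1000
thickness = 203.6 mm

203.6


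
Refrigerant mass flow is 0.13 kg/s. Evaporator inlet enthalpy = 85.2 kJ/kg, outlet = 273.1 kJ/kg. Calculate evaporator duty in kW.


dh = 273.1 - 85.2 = 187.9 kJ/kg
Q_evap = m_dot * dh = 0.13 * 187.9
Q_evap = 24.43 kW

24.43
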